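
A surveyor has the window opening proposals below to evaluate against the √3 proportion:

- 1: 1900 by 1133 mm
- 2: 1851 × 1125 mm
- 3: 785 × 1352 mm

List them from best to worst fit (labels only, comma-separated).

3, 1, 2

1: 1900/1133 ≈ 1.677 → |1.677 − 1.732| = 0.055
2: 1851/1125 ≈ 1.645 → |1.645 − 1.732| = 0.087
3: 1352/785 ≈ 1.722 → |1.722 − 1.732| = 0.010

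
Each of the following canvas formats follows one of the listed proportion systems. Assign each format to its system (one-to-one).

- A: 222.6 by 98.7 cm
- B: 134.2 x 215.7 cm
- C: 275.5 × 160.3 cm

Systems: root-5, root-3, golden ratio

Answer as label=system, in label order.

A = 222.6/98.7 ≈ 2.255 → root-5 (2.236)
B = 215.7/134.2 ≈ 1.607 → golden ratio (1.618)
C = 275.5/160.3 ≈ 1.719 → root-3 (1.732)

A=root-5, B=golden ratio, C=root-3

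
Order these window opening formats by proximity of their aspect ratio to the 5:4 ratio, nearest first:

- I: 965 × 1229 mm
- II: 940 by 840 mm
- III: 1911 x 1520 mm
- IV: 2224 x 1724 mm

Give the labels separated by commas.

III, I, IV, II

I: 1229/965 ≈ 1.274 → |1.274 − 1.250| = 0.024
II: 940/840 ≈ 1.119 → |1.119 − 1.250| = 0.131
III: 1911/1520 ≈ 1.257 → |1.257 − 1.250| = 0.007
IV: 2224/1724 ≈ 1.290 → |1.290 − 1.250| = 0.040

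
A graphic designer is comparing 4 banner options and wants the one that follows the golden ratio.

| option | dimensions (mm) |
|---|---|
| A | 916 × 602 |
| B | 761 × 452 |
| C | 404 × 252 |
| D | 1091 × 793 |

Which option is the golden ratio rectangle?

Target golden ratio ≈ 1.618.
A: 1.522 (Δ0.096)  B: 1.684 (Δ0.066)  C: 1.603 (Δ0.015)  D: 1.376 (Δ0.242)

C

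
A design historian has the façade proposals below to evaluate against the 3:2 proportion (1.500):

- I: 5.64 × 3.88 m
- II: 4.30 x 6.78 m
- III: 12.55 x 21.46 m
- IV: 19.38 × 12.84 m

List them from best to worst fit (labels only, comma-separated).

I: 5.64/3.88 ≈ 1.454 → |1.454 − 1.500| = 0.046
II: 6.78/4.30 ≈ 1.577 → |1.577 − 1.500| = 0.077
III: 21.46/12.55 ≈ 1.710 → |1.710 − 1.500| = 0.210
IV: 19.38/12.84 ≈ 1.509 → |1.509 − 1.500| = 0.009

IV, I, II, III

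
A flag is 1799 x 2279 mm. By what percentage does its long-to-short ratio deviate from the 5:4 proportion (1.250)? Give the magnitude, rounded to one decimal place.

Ratio = 2279 / 1799 ≈ 1.2668.
Ideal 5:4 = 1.2500. |1.2668 − 1.2500| / 1.2500 ≈ 1.34% → 1.3%.

1.3%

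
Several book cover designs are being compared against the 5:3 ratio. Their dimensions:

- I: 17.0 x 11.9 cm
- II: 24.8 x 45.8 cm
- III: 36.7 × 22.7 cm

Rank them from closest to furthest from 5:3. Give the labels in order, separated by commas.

Ratios: I = 17.0 / 11.9 ≈ 1.429; II = 45.8 / 24.8 ≈ 1.847; III = 36.7 / 22.7 ≈ 1.617.
|Δ from 1.667|: I 0.238; II 0.180; III 0.050.

III, II, I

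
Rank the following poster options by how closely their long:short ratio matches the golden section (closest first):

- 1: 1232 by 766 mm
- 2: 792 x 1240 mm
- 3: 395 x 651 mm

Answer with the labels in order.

1, 3, 2

1: 1232/766 ≈ 1.608 → |1.608 − 1.618| = 0.010
2: 1240/792 ≈ 1.566 → |1.566 − 1.618| = 0.052
3: 651/395 ≈ 1.648 → |1.648 − 1.618| = 0.030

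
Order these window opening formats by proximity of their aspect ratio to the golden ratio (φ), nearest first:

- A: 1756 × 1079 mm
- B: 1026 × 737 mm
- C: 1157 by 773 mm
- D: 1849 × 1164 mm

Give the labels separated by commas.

Ratios: A = 1756 / 1079 ≈ 1.627; B = 1026 / 737 ≈ 1.392; C = 1157 / 773 ≈ 1.497; D = 1849 / 1164 ≈ 1.588.
|Δ from 1.618|: A 0.009; B 0.226; C 0.121; D 0.030.

A, D, C, B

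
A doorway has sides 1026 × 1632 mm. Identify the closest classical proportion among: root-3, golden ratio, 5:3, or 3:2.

golden ratio

Ratio = 1632 / 1026 ≈ 1.591.
Distances: root-3 1.732 (Δ 0.141); golden ratio 1.618 (Δ 0.027); 5:3 1.667 (Δ 0.076); 3:2 1.500 (Δ 0.091).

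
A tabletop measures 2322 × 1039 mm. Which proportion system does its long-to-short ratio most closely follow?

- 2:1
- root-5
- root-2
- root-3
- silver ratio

root-5

Ratio = 2322 / 1039 ≈ 2.235.
Distances: 2:1 2.000 (Δ 0.235); root-5 2.236 (Δ 0.001); root-2 1.414 (Δ 0.821); root-3 1.732 (Δ 0.503); silver ratio 2.414 (Δ 0.179).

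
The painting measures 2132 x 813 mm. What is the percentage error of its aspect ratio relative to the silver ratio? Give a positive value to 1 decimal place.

8.6%

Ratio = 2132 / 813 ≈ 2.6224.
Ideal silver ratio ≈ 2.4142. |2.6224 − 2.4142| / 2.4142 ≈ 8.62% → 8.6%.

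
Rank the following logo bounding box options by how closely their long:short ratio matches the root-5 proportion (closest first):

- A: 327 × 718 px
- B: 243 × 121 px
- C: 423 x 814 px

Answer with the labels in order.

A: 718/327 ≈ 2.196 → |2.196 − 2.236| = 0.040
B: 243/121 ≈ 2.008 → |2.008 − 2.236| = 0.228
C: 814/423 ≈ 1.924 → |1.924 − 2.236| = 0.312

A, B, C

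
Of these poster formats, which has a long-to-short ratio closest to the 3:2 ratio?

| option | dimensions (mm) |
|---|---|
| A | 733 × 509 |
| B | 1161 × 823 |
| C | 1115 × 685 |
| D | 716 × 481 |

D

Target 3:2 ≈ 1.500.
A: 1.440 (Δ0.060)  B: 1.411 (Δ0.089)  C: 1.628 (Δ0.128)  D: 1.489 (Δ0.011)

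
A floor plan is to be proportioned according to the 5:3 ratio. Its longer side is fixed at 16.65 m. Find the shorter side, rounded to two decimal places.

9.99 m

5:3 ≈ 1.66667.
Shorter side = 16.65 ÷ 1.66667 ≈ 9.9900 → 9.99 m.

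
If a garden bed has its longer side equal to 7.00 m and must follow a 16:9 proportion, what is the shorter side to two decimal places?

3.94 m

16:9 ≈ 1.77778.
Shorter side = 7.00 ÷ 1.77778 ≈ 3.9375 → 3.94 m.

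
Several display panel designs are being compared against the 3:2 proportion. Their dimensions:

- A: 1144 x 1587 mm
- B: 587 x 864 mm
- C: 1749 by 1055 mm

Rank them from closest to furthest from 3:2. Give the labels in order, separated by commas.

B, A, C

Ratios: A = 1587 / 1144 ≈ 1.387; B = 864 / 587 ≈ 1.472; C = 1749 / 1055 ≈ 1.658.
|Δ from 1.500|: A 0.113; B 0.028; C 0.158.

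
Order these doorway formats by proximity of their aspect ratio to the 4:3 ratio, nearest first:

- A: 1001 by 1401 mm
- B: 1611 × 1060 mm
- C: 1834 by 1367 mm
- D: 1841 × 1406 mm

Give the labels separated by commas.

C, D, A, B

Ratios: A = 1401 / 1001 ≈ 1.400; B = 1611 / 1060 ≈ 1.520; C = 1834 / 1367 ≈ 1.342; D = 1841 / 1406 ≈ 1.309.
|Δ from 1.333|: A 0.067; B 0.187; C 0.009; D 0.024.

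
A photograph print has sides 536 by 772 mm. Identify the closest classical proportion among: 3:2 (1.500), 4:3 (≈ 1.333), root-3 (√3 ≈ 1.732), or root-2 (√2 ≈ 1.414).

root-2

Ratio = 772 / 536 ≈ 1.440.
Distances: 3:2 1.500 (Δ 0.060); 4:3 1.333 (Δ 0.107); root-3 1.732 (Δ 0.292); root-2 1.414 (Δ 0.026).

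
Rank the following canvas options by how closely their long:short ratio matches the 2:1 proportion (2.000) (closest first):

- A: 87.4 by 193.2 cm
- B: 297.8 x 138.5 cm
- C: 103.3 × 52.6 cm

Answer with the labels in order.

Ratios: A = 193.2 / 87.4 ≈ 2.211; B = 297.8 / 138.5 ≈ 2.150; C = 103.3 / 52.6 ≈ 1.964.
|Δ from 2.000|: A 0.211; B 0.150; C 0.036.

C, B, A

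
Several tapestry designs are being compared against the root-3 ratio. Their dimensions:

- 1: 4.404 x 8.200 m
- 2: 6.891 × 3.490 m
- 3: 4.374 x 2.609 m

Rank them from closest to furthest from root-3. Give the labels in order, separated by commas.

Ratios: 1 = 8.200 / 4.404 ≈ 1.862; 2 = 6.891 / 3.490 ≈ 1.974; 3 = 4.374 / 2.609 ≈ 1.677.
|Δ from 1.732|: 1 0.130; 2 0.242; 3 0.055.

3, 1, 2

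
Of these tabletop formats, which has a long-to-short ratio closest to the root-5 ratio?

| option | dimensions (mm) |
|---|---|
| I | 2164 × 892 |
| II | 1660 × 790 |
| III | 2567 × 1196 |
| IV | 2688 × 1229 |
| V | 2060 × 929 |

V

Target root-5 ≈ 2.236.
I: 2.426 (Δ0.190)  II: 2.101 (Δ0.135)  III: 2.146 (Δ0.090)  IV: 2.187 (Δ0.049)  V: 2.217 (Δ0.019)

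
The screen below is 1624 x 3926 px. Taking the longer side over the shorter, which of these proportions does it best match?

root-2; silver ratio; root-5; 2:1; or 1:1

silver ratio

Ratio = 3926 / 1624 ≈ 2.417.
Distances: root-2 1.414 (Δ 1.003); silver ratio 2.414 (Δ 0.003); root-5 2.236 (Δ 0.181); 2:1 2.000 (Δ 0.417); 1:1 1.000 (Δ 1.417).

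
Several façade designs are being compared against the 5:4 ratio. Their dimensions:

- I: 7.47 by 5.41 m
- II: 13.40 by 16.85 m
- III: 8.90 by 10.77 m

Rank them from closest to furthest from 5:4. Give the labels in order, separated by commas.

II, III, I

I: 7.47/5.41 ≈ 1.381 → |1.381 − 1.250| = 0.131
II: 16.85/13.40 ≈ 1.257 → |1.257 − 1.250| = 0.007
III: 10.77/8.90 ≈ 1.210 → |1.210 − 1.250| = 0.040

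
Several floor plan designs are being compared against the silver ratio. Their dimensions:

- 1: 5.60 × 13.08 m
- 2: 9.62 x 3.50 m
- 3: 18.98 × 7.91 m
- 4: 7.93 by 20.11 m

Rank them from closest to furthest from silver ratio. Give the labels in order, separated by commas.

3, 1, 4, 2

Ratios: 1 = 13.08 / 5.60 ≈ 2.336; 2 = 9.62 / 3.50 ≈ 2.749; 3 = 18.98 / 7.91 ≈ 2.399; 4 = 20.11 / 7.93 ≈ 2.536.
|Δ from 2.414|: 1 0.078; 2 0.335; 3 0.015; 4 0.122.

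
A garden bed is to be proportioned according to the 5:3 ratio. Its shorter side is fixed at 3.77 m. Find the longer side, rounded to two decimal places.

6.28 m

5:3 ≈ 1.66667.
Longer side = 3.77 × 1.66667 ≈ 6.2833 → 6.28 m.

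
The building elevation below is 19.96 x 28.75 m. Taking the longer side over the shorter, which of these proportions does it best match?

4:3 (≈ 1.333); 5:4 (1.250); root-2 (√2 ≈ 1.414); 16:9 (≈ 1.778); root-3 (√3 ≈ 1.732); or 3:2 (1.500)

28.75/19.96 ≈ 1.440. Nearest candidates are root-2 (1.414, off by 0.026) and 3:2 (1.500, off by 0.060).

root-2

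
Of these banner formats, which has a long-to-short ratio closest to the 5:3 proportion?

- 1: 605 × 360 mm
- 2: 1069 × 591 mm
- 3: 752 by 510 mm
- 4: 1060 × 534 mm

Ratios (long/short): 1 ≈ 1.681; 2 ≈ 1.809; 3 ≈ 1.475; 4 ≈ 1.985.
5:3 ≈ 1.667; option 1 is nearest (Δ 0.014).

1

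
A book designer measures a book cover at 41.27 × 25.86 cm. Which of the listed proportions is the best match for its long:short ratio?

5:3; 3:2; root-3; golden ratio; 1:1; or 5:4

Ratio = 41.27 / 25.86 ≈ 1.596.
Distances: 5:3 1.667 (Δ 0.071); 3:2 1.500 (Δ 0.096); root-3 1.732 (Δ 0.136); golden ratio 1.618 (Δ 0.022); 1:1 1.000 (Δ 0.596); 5:4 1.250 (Δ 0.346).

golden ratio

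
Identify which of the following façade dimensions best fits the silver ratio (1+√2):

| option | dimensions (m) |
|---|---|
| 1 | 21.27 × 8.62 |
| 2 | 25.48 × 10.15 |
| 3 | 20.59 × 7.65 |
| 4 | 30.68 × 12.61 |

Target silver ratio ≈ 2.414.
1: 2.468 (Δ0.054)  2: 2.510 (Δ0.096)  3: 2.692 (Δ0.278)  4: 2.433 (Δ0.019)

4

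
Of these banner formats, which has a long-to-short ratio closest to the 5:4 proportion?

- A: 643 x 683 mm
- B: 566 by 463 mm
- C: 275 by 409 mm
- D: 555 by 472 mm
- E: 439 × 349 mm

Ratios (long/short): A ≈ 1.062; B ≈ 1.222; C ≈ 1.487; D ≈ 1.176; E ≈ 1.258.
5:4 ≈ 1.250; option E is nearest (Δ 0.008).

E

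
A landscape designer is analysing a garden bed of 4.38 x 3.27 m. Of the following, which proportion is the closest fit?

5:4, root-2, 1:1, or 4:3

Ratio = 4.38 / 3.27 ≈ 1.339.
Distances: 5:4 1.250 (Δ 0.089); root-2 1.414 (Δ 0.075); 1:1 1.000 (Δ 0.339); 4:3 1.333 (Δ 0.006).

4:3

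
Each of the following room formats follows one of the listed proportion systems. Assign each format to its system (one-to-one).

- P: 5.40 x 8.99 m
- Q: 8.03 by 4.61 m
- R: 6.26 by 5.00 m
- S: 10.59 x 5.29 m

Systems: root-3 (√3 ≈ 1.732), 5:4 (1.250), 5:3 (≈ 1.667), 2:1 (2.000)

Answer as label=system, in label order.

Ratios: P ≈ 1.665; Q ≈ 1.742; R ≈ 1.252; S ≈ 2.002.
Targets: root-3 ≈ 1.732; 5:4 ≈ 1.250; 5:3 ≈ 1.667; 2:1 ≈ 2.000.

P=5:3, Q=root-3, R=5:4, S=2:1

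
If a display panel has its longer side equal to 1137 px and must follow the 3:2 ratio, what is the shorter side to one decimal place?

758.0 px

3:2 = 1.50000.
Shorter side = 1137 ÷ 1.50000 ≈ 758.000 → 758.0 px.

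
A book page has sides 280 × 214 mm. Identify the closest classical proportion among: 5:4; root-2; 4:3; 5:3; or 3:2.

280/214 ≈ 1.308. Nearest candidates are 4:3 (1.333, off by 0.025) and 5:4 (1.250, off by 0.058).

4:3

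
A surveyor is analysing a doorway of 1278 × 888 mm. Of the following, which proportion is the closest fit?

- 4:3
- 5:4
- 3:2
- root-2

root-2

Ratio = 1278 / 888 ≈ 1.439.
Distances: 4:3 1.333 (Δ 0.106); 5:4 1.250 (Δ 0.189); 3:2 1.500 (Δ 0.061); root-2 1.414 (Δ 0.025).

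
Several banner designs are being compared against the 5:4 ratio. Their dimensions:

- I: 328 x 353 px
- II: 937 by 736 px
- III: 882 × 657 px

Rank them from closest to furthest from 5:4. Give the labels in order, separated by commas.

II, III, I

Ratios: I = 353 / 328 ≈ 1.076; II = 937 / 736 ≈ 1.273; III = 882 / 657 ≈ 1.342.
|Δ from 1.250|: I 0.174; II 0.023; III 0.092.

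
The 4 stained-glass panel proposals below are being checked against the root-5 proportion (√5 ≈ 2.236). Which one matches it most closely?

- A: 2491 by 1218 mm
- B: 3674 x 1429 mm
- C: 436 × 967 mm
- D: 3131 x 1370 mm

C

Ratios (long/short): A ≈ 2.045; B ≈ 2.571; C ≈ 2.218; D ≈ 2.285.
root-5 ≈ 2.236; option C is nearest (Δ 0.018).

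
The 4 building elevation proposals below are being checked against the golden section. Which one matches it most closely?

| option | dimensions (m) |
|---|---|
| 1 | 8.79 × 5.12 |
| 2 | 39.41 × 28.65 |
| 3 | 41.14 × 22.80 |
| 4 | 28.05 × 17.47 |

4

Ratios (long/short): 1 ≈ 1.717; 2 ≈ 1.376; 3 ≈ 1.804; 4 ≈ 1.606.
golden ratio ≈ 1.618; option 4 is nearest (Δ 0.012).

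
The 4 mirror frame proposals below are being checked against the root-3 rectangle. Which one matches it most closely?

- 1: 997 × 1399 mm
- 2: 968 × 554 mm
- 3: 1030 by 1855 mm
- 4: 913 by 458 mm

Ratios (long/short): 1 ≈ 1.403; 2 ≈ 1.747; 3 ≈ 1.801; 4 ≈ 1.993.
root-3 ≈ 1.732; option 2 is nearest (Δ 0.015).

2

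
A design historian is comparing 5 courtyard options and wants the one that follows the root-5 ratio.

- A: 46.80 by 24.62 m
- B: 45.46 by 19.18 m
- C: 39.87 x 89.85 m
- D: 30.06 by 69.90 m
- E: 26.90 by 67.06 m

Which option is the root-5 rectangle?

Ratios (long/short): A ≈ 1.901; B ≈ 2.370; C ≈ 2.254; D ≈ 2.325; E ≈ 2.493.
root-5 ≈ 2.236; option C is nearest (Δ 0.018).

C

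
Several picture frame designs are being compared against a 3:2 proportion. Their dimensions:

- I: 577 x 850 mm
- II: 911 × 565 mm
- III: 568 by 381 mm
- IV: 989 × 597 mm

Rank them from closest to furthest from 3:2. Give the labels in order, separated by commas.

III, I, II, IV

I: 850/577 ≈ 1.473 → |1.473 − 1.500| = 0.027
II: 911/565 ≈ 1.612 → |1.612 − 1.500| = 0.112
III: 568/381 ≈ 1.491 → |1.491 − 1.500| = 0.009
IV: 989/597 ≈ 1.657 → |1.657 − 1.500| = 0.157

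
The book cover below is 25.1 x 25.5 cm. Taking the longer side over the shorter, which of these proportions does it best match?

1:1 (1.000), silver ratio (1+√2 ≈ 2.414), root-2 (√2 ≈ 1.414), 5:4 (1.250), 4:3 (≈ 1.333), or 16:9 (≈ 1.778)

1:1

Ratio = 25.5 / 25.1 ≈ 1.016.
Distances: 1:1 1.000 (Δ 0.016); silver ratio 2.414 (Δ 1.398); root-2 1.414 (Δ 0.398); 5:4 1.250 (Δ 0.234); 4:3 1.333 (Δ 0.317); 16:9 1.778 (Δ 0.762).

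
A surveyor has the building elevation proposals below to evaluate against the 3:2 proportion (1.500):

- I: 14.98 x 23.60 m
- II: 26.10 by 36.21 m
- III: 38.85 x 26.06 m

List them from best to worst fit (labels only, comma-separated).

Ratios: I = 23.60 / 14.98 ≈ 1.575; II = 36.21 / 26.10 ≈ 1.387; III = 38.85 / 26.06 ≈ 1.491.
|Δ from 1.500|: I 0.075; II 0.113; III 0.009.

III, I, II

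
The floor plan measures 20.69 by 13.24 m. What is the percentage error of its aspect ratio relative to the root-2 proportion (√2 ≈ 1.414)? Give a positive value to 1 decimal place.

10.5%

Ratio = 20.69 / 13.24 ≈ 1.5627.
Ideal root-2 ≈ 1.4142. |1.5627 − 1.4142| / 1.4142 ≈ 10.50% → 10.5%.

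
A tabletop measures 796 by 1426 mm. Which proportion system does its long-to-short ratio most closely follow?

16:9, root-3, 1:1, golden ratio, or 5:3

16:9

1426/796 ≈ 1.791. Nearest candidates are 16:9 (1.778, off by 0.013) and root-3 (1.732, off by 0.059).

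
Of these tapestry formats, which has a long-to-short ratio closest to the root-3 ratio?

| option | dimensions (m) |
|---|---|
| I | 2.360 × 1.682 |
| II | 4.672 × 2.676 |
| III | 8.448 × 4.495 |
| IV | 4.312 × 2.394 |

II

Target root-3 ≈ 1.732.
I: 1.403 (Δ0.329)  II: 1.746 (Δ0.014)  III: 1.879 (Δ0.147)  IV: 1.801 (Δ0.069)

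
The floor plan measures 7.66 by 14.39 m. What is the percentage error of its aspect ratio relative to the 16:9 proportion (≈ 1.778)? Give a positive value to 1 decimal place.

Ratio = 14.39 / 7.66 ≈ 1.8786.
Ideal 16:9 ≈ 1.7778. |1.8786 − 1.7778| / 1.7778 ≈ 5.67% → 5.7%.

5.7%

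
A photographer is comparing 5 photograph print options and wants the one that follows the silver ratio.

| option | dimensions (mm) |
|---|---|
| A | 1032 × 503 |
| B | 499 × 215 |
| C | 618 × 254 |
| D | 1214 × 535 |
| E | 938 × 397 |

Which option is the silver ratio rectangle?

C

Ratios (long/short): A ≈ 2.052; B ≈ 2.321; C ≈ 2.433; D ≈ 2.269; E ≈ 2.363.
silver ratio ≈ 2.414; option C is nearest (Δ 0.019).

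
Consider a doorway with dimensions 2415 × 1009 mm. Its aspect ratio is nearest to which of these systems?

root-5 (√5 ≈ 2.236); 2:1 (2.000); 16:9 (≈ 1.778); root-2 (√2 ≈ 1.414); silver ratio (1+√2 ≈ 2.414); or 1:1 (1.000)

2415/1009 ≈ 2.393. Nearest candidates are silver ratio (2.414, off by 0.021) and root-5 (2.236, off by 0.157).

silver ratio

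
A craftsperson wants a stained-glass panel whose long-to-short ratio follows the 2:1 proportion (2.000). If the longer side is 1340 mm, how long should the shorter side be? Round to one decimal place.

670.0 mm

2:1 = 2.00000.
Shorter side = 1340 ÷ 2.00000 ≈ 670.000 → 670.0 mm.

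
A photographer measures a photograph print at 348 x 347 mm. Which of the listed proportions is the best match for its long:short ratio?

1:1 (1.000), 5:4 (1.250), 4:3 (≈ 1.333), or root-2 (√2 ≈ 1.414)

1:1

348/347 ≈ 1.003. Nearest candidates are 1:1 (1.000, off by 0.003) and 5:4 (1.250, off by 0.247).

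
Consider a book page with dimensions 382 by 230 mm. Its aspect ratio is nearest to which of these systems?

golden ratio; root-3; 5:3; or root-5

5:3

382/230 ≈ 1.661. Nearest candidates are 5:3 (1.667, off by 0.006) and golden ratio (1.618, off by 0.043).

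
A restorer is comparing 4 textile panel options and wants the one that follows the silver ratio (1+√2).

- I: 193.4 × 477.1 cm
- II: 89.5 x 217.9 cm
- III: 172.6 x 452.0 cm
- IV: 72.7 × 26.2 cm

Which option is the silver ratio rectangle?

Ratios (long/short): I ≈ 2.467; II ≈ 2.435; III ≈ 2.619; IV ≈ 2.775.
silver ratio ≈ 2.414; option II is nearest (Δ 0.021).

II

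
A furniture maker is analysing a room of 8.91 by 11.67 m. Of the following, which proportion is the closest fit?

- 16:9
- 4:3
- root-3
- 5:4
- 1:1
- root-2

4:3

Ratio = 11.67 / 8.91 ≈ 1.310.
Distances: 16:9 1.778 (Δ 0.468); 4:3 1.333 (Δ 0.023); root-3 1.732 (Δ 0.422); 5:4 1.250 (Δ 0.060); 1:1 1.000 (Δ 0.310); root-2 1.414 (Δ 0.104).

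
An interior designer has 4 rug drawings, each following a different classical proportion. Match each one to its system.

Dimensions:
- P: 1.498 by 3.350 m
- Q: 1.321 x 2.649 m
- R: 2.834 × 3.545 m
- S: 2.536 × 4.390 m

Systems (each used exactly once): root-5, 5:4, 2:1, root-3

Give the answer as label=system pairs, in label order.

P=root-5, Q=2:1, R=5:4, S=root-3

P = 3.350/1.498 ≈ 2.236 → root-5 (2.236)
Q = 2.649/1.321 ≈ 2.005 → 2:1 (2.000)
R = 3.545/2.834 ≈ 1.251 → 5:4 (1.250)
S = 4.390/2.536 ≈ 1.731 → root-3 (1.732)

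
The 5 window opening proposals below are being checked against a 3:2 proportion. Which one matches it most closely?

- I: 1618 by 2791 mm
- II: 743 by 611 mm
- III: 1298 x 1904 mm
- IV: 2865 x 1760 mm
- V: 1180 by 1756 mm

V

Target 3:2 ≈ 1.500.
I: 1.725 (Δ0.225)  II: 1.216 (Δ0.284)  III: 1.467 (Δ0.033)  IV: 1.628 (Δ0.128)  V: 1.488 (Δ0.012)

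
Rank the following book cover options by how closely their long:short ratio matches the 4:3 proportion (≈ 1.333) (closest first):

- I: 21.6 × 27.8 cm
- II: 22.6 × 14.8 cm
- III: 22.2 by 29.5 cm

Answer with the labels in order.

III, I, II

I: 27.8/21.6 ≈ 1.287 → |1.287 − 1.333| = 0.046
II: 22.6/14.8 ≈ 1.527 → |1.527 − 1.333| = 0.194
III: 29.5/22.2 ≈ 1.329 → |1.329 − 1.333| = 0.004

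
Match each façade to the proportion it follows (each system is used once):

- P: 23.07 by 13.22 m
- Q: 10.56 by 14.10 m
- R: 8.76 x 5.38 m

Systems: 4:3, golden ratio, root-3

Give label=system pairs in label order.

P=root-3, Q=4:3, R=golden ratio

P = 23.07/13.22 ≈ 1.745 → root-3 (1.732)
Q = 14.10/10.56 ≈ 1.335 → 4:3 (1.333)
R = 8.76/5.38 ≈ 1.628 → golden ratio (1.618)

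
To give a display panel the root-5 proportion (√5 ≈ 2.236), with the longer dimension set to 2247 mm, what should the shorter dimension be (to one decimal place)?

1004.9 mm

root-5 ≈ 2.23607.
Shorter side = 2247 ÷ 2.23607 ≈ 1004.888 → 1004.9 mm.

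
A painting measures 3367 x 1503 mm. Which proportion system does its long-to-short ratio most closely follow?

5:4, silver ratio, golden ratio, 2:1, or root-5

root-5

3367/1503 ≈ 2.240. Nearest candidates are root-5 (2.236, off by 0.004) and silver ratio (2.414, off by 0.174).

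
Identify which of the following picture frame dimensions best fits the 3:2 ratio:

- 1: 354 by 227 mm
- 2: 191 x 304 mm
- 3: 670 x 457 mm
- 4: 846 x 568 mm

4

Ratios (long/short): 1 ≈ 1.559; 2 ≈ 1.592; 3 ≈ 1.466; 4 ≈ 1.489.
3:2 ≈ 1.500; option 4 is nearest (Δ 0.011).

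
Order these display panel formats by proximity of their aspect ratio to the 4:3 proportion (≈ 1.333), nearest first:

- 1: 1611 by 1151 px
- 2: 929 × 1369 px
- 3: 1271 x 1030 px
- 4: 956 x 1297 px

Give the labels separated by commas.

1: 1611/1151 ≈ 1.400 → |1.400 − 1.333| = 0.067
2: 1369/929 ≈ 1.474 → |1.474 − 1.333| = 0.141
3: 1271/1030 ≈ 1.234 → |1.234 − 1.333| = 0.099
4: 1297/956 ≈ 1.357 → |1.357 − 1.333| = 0.024

4, 1, 3, 2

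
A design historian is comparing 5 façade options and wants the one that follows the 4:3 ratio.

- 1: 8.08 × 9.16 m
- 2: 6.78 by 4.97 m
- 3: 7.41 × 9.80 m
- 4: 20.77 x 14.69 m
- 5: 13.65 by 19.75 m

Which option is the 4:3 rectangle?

3

Ratios (long/short): 1 ≈ 1.134; 2 ≈ 1.364; 3 ≈ 1.323; 4 ≈ 1.414; 5 ≈ 1.447.
4:3 ≈ 1.333; option 3 is nearest (Δ 0.010).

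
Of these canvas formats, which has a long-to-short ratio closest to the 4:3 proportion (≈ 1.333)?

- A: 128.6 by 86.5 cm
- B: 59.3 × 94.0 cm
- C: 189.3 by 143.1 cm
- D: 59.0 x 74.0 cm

Target 4:3 ≈ 1.333.
A: 1.487 (Δ0.154)  B: 1.585 (Δ0.252)  C: 1.323 (Δ0.010)  D: 1.254 (Δ0.079)

C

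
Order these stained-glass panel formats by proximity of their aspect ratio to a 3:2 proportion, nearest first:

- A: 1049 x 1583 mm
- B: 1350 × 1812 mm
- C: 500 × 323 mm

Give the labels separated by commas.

A, C, B

Ratios: A = 1583 / 1049 ≈ 1.509; B = 1812 / 1350 ≈ 1.342; C = 500 / 323 ≈ 1.548.
|Δ from 1.500|: A 0.009; B 0.158; C 0.048.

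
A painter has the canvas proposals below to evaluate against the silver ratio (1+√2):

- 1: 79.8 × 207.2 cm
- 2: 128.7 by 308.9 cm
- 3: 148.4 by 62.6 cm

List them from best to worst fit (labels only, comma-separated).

2, 3, 1

Ratios: 1 = 207.2 / 79.8 ≈ 2.596; 2 = 308.9 / 128.7 ≈ 2.400; 3 = 148.4 / 62.6 ≈ 2.371.
|Δ from 2.414|: 1 0.182; 2 0.014; 3 0.043.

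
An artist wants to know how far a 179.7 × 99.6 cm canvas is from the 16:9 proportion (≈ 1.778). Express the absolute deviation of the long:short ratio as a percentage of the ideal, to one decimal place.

1.5%

Ratio = 179.7 / 99.6 ≈ 1.8042.
Ideal 16:9 ≈ 1.7778. |1.8042 − 1.7778| / 1.7778 ≈ 1.48% → 1.5%.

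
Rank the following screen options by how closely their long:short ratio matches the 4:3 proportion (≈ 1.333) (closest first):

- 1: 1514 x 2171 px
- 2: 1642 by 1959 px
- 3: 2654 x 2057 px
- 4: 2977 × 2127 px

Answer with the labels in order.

1: 2171/1514 ≈ 1.434 → |1.434 − 1.333| = 0.101
2: 1959/1642 ≈ 1.193 → |1.193 − 1.333| = 0.140
3: 2654/2057 ≈ 1.290 → |1.290 − 1.333| = 0.043
4: 2977/2127 ≈ 1.400 → |1.400 − 1.333| = 0.067

3, 4, 1, 2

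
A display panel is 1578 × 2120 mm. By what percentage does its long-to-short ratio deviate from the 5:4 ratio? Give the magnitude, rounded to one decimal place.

7.5%

Ratio = 2120 / 1578 ≈ 1.3435.
Ideal 5:4 = 1.2500. |1.3435 − 1.2500| / 1.2500 ≈ 7.48% → 7.5%.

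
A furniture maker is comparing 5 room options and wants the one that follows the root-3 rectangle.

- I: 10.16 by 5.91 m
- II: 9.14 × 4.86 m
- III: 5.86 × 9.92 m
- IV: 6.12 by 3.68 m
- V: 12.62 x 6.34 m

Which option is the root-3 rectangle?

Ratios (long/short): I ≈ 1.719; II ≈ 1.881; III ≈ 1.693; IV ≈ 1.663; V ≈ 1.991.
root-3 ≈ 1.732; option I is nearest (Δ 0.013).

I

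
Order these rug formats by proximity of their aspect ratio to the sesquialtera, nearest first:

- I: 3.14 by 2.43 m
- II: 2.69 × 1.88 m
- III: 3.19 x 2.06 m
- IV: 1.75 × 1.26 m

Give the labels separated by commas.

III, II, IV, I

Ratios: I = 3.14 / 2.43 ≈ 1.292; II = 2.69 / 1.88 ≈ 1.431; III = 3.19 / 2.06 ≈ 1.549; IV = 1.75 / 1.26 ≈ 1.389.
|Δ from 1.500|: I 0.208; II 0.069; III 0.049; IV 0.111.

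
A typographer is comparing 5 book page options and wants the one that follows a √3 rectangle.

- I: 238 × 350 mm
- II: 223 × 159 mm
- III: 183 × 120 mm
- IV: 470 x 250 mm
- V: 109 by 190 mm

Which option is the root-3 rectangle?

V

Target root-3 ≈ 1.732.
I: 1.471 (Δ0.261)  II: 1.403 (Δ0.329)  III: 1.525 (Δ0.207)  IV: 1.880 (Δ0.148)  V: 1.743 (Δ0.011)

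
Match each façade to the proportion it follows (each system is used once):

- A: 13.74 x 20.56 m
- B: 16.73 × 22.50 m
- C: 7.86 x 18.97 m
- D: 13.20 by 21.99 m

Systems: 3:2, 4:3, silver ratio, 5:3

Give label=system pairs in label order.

A=3:2, B=4:3, C=silver ratio, D=5:3

A = 20.56/13.74 ≈ 1.496 → 3:2 (1.500)
B = 22.50/16.73 ≈ 1.345 → 4:3 (1.333)
C = 18.97/7.86 ≈ 2.413 → silver ratio (2.414)
D = 21.99/13.20 ≈ 1.666 → 5:3 (1.667)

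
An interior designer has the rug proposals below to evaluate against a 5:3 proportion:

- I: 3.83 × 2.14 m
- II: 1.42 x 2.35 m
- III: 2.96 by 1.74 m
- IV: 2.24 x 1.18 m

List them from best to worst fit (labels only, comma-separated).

I: 3.83/2.14 ≈ 1.790 → |1.790 − 1.667| = 0.123
II: 2.35/1.42 ≈ 1.655 → |1.655 − 1.667| = 0.012
III: 2.96/1.74 ≈ 1.701 → |1.701 − 1.667| = 0.034
IV: 2.24/1.18 ≈ 1.898 → |1.898 − 1.667| = 0.231

II, III, I, IV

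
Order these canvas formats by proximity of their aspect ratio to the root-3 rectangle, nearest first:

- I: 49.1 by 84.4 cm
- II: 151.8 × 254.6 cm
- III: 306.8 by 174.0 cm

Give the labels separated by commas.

I, III, II

I: 84.4/49.1 ≈ 1.719 → |1.719 − 1.732| = 0.013
II: 254.6/151.8 ≈ 1.677 → |1.677 − 1.732| = 0.055
III: 306.8/174.0 ≈ 1.763 → |1.763 − 1.732| = 0.031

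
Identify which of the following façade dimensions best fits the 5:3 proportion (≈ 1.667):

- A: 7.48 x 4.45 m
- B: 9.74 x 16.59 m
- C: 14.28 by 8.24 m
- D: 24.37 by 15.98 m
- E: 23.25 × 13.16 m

A

Ratios (long/short): A ≈ 1.681; B ≈ 1.703; C ≈ 1.733; D ≈ 1.525; E ≈ 1.767.
5:3 ≈ 1.667; option A is nearest (Δ 0.014).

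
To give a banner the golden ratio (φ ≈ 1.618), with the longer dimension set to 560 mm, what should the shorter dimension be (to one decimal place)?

346.1 mm

golden ratio ≈ 1.61803.
Shorter side = 560 ÷ 1.61803 ≈ 346.100 → 346.1 mm.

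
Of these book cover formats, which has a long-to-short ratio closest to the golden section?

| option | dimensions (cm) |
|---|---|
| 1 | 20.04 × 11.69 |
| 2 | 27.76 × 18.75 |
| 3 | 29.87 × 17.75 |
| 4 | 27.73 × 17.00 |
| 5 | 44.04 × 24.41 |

4

Ratios (long/short): 1 ≈ 1.714; 2 ≈ 1.481; 3 ≈ 1.683; 4 ≈ 1.631; 5 ≈ 1.804.
golden ratio ≈ 1.618; option 4 is nearest (Δ 0.013).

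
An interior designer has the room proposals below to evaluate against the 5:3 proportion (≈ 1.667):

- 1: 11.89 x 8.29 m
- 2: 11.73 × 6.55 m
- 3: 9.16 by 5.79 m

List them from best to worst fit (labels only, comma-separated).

3, 2, 1

1: 11.89/8.29 ≈ 1.434 → |1.434 − 1.667| = 0.233
2: 11.73/6.55 ≈ 1.791 → |1.791 − 1.667| = 0.124
3: 9.16/5.79 ≈ 1.582 → |1.582 − 1.667| = 0.085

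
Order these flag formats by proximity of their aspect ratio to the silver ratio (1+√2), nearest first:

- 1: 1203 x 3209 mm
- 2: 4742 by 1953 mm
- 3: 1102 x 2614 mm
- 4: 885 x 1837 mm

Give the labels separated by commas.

Ratios: 1 = 3209 / 1203 ≈ 2.667; 2 = 4742 / 1953 ≈ 2.428; 3 = 2614 / 1102 ≈ 2.372; 4 = 1837 / 885 ≈ 2.076.
|Δ from 2.414|: 1 0.253; 2 0.014; 3 0.042; 4 0.338.

2, 3, 1, 4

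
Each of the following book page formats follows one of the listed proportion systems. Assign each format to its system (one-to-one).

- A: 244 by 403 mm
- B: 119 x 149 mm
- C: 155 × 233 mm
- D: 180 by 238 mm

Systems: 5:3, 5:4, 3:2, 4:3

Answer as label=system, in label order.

A = 403/244 ≈ 1.652 → 5:3 (1.667)
B = 149/119 ≈ 1.252 → 5:4 (1.250)
C = 233/155 ≈ 1.503 → 3:2 (1.500)
D = 238/180 ≈ 1.322 → 4:3 (1.333)

A=5:3, B=5:4, C=3:2, D=4:3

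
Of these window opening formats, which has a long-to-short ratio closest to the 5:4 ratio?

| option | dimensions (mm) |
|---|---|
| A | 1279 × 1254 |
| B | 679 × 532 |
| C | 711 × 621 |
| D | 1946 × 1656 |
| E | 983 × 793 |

E

Ratios (long/short): A ≈ 1.020; B ≈ 1.276; C ≈ 1.145; D ≈ 1.175; E ≈ 1.240.
5:4 ≈ 1.250; option E is nearest (Δ 0.010).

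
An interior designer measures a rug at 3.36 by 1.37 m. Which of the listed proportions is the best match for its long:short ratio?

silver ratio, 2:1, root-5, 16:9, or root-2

3.36/1.37 ≈ 2.453. Nearest candidates are silver ratio (2.414, off by 0.039) and root-5 (2.236, off by 0.217).

silver ratio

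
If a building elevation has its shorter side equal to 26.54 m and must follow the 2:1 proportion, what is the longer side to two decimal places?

2:1 = 2.00000.
Longer side = 26.54 × 2.00000 ≈ 53.0800 → 53.08 m.

53.08 m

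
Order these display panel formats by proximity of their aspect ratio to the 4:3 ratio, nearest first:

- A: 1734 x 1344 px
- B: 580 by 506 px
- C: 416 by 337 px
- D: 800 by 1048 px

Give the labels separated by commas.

A: 1734/1344 ≈ 1.290 → |1.290 − 1.333| = 0.043
B: 580/506 ≈ 1.146 → |1.146 − 1.333| = 0.187
C: 416/337 ≈ 1.234 → |1.234 − 1.333| = 0.099
D: 1048/800 ≈ 1.310 → |1.310 − 1.333| = 0.023

D, A, C, B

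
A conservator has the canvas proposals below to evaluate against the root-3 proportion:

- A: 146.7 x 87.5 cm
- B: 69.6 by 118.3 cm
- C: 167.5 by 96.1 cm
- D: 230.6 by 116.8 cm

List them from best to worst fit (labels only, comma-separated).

Ratios: A = 146.7 / 87.5 ≈ 1.677; B = 118.3 / 69.6 ≈ 1.700; C = 167.5 / 96.1 ≈ 1.743; D = 230.6 / 116.8 ≈ 1.974.
|Δ from 1.732|: A 0.055; B 0.032; C 0.011; D 0.242.

C, B, A, D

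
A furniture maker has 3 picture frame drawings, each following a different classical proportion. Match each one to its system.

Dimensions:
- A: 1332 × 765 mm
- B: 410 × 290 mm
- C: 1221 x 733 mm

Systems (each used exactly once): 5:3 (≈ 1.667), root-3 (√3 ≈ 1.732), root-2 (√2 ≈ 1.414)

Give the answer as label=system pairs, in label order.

A = 1332/765 ≈ 1.741 → root-3 (1.732)
B = 410/290 ≈ 1.414 → root-2 (1.414)
C = 1221/733 ≈ 1.666 → 5:3 (1.667)

A=root-3, B=root-2, C=5:3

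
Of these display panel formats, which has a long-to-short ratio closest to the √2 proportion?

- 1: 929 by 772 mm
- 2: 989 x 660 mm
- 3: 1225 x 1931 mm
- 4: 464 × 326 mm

4

Target root-2 ≈ 1.414.
1: 1.203 (Δ0.211)  2: 1.498 (Δ0.084)  3: 1.576 (Δ0.162)  4: 1.423 (Δ0.009)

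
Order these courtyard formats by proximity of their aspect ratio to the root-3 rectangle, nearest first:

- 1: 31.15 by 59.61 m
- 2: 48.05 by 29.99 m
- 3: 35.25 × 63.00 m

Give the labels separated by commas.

3, 2, 1

Ratios: 1 = 59.61 / 31.15 ≈ 1.914; 2 = 48.05 / 29.99 ≈ 1.602; 3 = 63.00 / 35.25 ≈ 1.787.
|Δ from 1.732|: 1 0.182; 2 0.130; 3 0.055.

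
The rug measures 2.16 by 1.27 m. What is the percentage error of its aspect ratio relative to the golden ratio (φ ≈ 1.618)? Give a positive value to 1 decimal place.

Ratio = 2.16 / 1.27 ≈ 1.7008.
Ideal golden ratio ≈ 1.6180. |1.7008 − 1.6180| / 1.6180 ≈ 5.12% → 5.1%.

5.1%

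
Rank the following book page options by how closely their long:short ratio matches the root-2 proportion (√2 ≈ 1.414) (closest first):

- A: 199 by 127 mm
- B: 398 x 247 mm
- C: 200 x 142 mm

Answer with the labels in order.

C, A, B

Ratios: A = 199 / 127 ≈ 1.567; B = 398 / 247 ≈ 1.611; C = 200 / 142 ≈ 1.408.
|Δ from 1.414|: A 0.153; B 0.197; C 0.006.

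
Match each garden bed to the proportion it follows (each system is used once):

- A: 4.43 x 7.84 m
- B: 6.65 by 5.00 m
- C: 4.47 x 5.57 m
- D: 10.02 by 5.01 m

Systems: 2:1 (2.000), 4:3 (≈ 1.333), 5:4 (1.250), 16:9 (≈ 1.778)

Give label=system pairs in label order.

A = 7.84/4.43 ≈ 1.770 → 16:9 (1.778)
B = 6.65/5.00 ≈ 1.330 → 4:3 (1.333)
C = 5.57/4.47 ≈ 1.246 → 5:4 (1.250)
D = 10.02/5.01 ≈ 2.000 → 2:1 (2.000)

A=16:9, B=4:3, C=5:4, D=2:1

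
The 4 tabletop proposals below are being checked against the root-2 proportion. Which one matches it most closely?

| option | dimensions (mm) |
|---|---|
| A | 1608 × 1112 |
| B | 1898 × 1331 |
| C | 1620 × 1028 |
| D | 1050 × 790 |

B

Target root-2 ≈ 1.414.
A: 1.446 (Δ0.032)  B: 1.426 (Δ0.012)  C: 1.576 (Δ0.162)  D: 1.329 (Δ0.085)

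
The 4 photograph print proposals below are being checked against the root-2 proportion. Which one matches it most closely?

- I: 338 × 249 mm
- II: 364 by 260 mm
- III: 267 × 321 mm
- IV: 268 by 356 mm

II

Target root-2 ≈ 1.414.
I: 1.357 (Δ0.057)  II: 1.400 (Δ0.014)  III: 1.202 (Δ0.212)  IV: 1.328 (Δ0.086)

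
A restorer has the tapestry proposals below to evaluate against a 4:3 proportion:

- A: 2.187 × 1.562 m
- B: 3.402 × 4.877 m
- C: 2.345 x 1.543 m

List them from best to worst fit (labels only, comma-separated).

A, B, C

Ratios: A = 2.187 / 1.562 ≈ 1.400; B = 4.877 / 3.402 ≈ 1.434; C = 2.345 / 1.543 ≈ 1.520.
|Δ from 1.333|: A 0.067; B 0.101; C 0.187.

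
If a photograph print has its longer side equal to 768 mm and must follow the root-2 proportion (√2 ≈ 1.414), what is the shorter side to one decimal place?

543.1 mm

root-2 ≈ 1.41421.
Shorter side = 768 ÷ 1.41421 ≈ 543.059 → 543.1 mm.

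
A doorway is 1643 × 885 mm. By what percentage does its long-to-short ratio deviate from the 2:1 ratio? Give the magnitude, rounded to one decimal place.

Ratio = 1643 / 885 ≈ 1.8565.
Ideal 2:1 = 2.0000. |1.8565 − 2.0000| / 2.0000 ≈ 7.17% → 7.2%.

7.2%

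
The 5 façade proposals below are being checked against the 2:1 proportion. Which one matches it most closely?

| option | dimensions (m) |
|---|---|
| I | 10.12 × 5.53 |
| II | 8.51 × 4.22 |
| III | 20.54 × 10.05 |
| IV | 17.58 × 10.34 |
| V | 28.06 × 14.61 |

Target 2:1 ≈ 2.000.
I: 1.830 (Δ0.170)  II: 2.017 (Δ0.017)  III: 2.044 (Δ0.044)  IV: 1.700 (Δ0.300)  V: 1.921 (Δ0.079)

II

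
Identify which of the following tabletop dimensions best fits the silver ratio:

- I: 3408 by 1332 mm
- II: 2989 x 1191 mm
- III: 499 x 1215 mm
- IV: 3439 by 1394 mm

III

Target silver ratio ≈ 2.414.
I: 2.559 (Δ0.145)  II: 2.510 (Δ0.096)  III: 2.435 (Δ0.021)  IV: 2.467 (Δ0.053)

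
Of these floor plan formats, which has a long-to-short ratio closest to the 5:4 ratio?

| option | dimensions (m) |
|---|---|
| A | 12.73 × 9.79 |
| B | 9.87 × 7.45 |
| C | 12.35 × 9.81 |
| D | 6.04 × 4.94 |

Ratios (long/short): A ≈ 1.300; B ≈ 1.325; C ≈ 1.259; D ≈ 1.223.
5:4 ≈ 1.250; option C is nearest (Δ 0.009).

C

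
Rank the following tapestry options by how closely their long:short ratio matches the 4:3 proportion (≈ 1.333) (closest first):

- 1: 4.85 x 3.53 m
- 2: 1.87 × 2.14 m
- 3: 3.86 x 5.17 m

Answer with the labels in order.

3, 1, 2

Ratios: 1 = 4.85 / 3.53 ≈ 1.374; 2 = 2.14 / 1.87 ≈ 1.144; 3 = 5.17 / 3.86 ≈ 1.339.
|Δ from 1.333|: 1 0.041; 2 0.189; 3 0.006.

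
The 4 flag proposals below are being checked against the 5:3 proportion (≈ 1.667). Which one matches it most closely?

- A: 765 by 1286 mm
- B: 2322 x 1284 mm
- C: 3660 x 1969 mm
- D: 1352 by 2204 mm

Target 5:3 ≈ 1.667.
A: 1.681 (Δ0.014)  B: 1.808 (Δ0.141)  C: 1.859 (Δ0.192)  D: 1.630 (Δ0.037)

A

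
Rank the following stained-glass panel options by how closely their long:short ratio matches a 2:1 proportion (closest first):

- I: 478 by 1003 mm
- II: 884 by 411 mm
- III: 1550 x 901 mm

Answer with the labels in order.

I, II, III

I: 1003/478 ≈ 2.098 → |2.098 − 2.000| = 0.098
II: 884/411 ≈ 2.151 → |2.151 − 2.000| = 0.151
III: 1550/901 ≈ 1.720 → |1.720 − 2.000| = 0.280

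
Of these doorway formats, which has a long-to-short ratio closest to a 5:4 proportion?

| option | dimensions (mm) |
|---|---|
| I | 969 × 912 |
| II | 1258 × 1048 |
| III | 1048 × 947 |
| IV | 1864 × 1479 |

Ratios (long/short): I ≈ 1.062; II ≈ 1.200; III ≈ 1.107; IV ≈ 1.260.
5:4 ≈ 1.250; option IV is nearest (Δ 0.010).

IV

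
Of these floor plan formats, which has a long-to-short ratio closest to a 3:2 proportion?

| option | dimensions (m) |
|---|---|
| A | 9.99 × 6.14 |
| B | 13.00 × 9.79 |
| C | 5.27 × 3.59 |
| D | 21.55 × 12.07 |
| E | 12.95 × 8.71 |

E

Target 3:2 ≈ 1.500.
A: 1.627 (Δ0.127)  B: 1.328 (Δ0.172)  C: 1.468 (Δ0.032)  D: 1.785 (Δ0.285)  E: 1.487 (Δ0.013)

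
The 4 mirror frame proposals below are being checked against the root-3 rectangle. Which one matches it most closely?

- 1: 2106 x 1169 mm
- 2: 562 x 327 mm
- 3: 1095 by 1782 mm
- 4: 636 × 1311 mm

2

Target root-3 ≈ 1.732.
1: 1.802 (Δ0.070)  2: 1.719 (Δ0.013)  3: 1.627 (Δ0.105)  4: 2.061 (Δ0.329)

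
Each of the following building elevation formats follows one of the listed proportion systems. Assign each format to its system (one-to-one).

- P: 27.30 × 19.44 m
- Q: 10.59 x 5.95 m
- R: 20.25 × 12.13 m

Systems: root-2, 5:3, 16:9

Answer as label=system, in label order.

P = 27.30/19.44 ≈ 1.404 → root-2 (1.414)
Q = 10.59/5.95 ≈ 1.780 → 16:9 (1.778)
R = 20.25/12.13 ≈ 1.669 → 5:3 (1.667)

P=root-2, Q=16:9, R=5:3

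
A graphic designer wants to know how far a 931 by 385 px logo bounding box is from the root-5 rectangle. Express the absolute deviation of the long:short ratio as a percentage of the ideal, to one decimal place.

8.1%

Ratio = 931 / 385 ≈ 2.4182.
Ideal root-5 ≈ 2.2361. |2.4182 − 2.2361| / 2.2361 ≈ 8.14% → 8.1%.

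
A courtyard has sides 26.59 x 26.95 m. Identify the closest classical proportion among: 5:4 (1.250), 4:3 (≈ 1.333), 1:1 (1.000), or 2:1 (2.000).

1:1

26.95/26.59 ≈ 1.014. Nearest candidates are 1:1 (1.000, off by 0.014) and 5:4 (1.250, off by 0.236).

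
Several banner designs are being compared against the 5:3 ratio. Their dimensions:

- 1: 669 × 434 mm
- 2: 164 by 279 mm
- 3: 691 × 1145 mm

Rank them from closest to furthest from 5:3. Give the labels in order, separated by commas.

Ratios: 1 = 669 / 434 ≈ 1.541; 2 = 279 / 164 ≈ 1.701; 3 = 1145 / 691 ≈ 1.657.
|Δ from 1.667|: 1 0.126; 2 0.034; 3 0.010.

3, 2, 1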